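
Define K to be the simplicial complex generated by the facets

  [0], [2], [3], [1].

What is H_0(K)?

K has 4 vertices.
rank ∂_0 = 0, rank ∂_1 = 0 ⇒ b_0 = 4 − 0 − 0 = 4. So H_0 = Z^4.

H_0 ≅ Z^4.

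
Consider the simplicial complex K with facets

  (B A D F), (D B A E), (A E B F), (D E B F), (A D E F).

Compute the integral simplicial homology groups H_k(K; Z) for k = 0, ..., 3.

Take the total order A < B < D < E < F on the vertex set. Then K (dimension 3) consists of the simplices:

  0-simplices (5): A, B, D, E, F
  1-simplices (10): AB, AD, AE, AF, BD, BE, BF, DE, DF, EF
  2-simplices (10): ABD, ABE, ABF, ADE, ADF, AEF, BDE, BDF, BEF, DEF
  3-simplices (5): ABDE, ABDF, ABEF, ADEF, BDEF

Hence C_0 ≅ Z^5, C_1 ≅ Z^10, C_2 ≅ Z^10, C_3 ≅ Z^5.

Boundary ∂_1: C_1 → C_0 is given by ∂[p,q] = [q] − [p].
The resulting 5×10 matrix has rank 4, and its Smith normal form has invariant factors (1,1,1,1).

Boundary ∂_2: C_2 → C_1 maps a triangle to the signed sum of its edges. For instance
  ∂ABF = BF − AF + AB,
  ∂BEF = EF − BF + BE.
The 10×10 boundary matrix has rank 6 and Smith normal form diag(1,1,1,1,1,1).

∂_3: C_3 → C_2 sends each 3-simplex σ to the alternating sum Σ_i (−1)^i (σ with its i-th vertex removed). For instance
  ∂ABDF = BDF − ADF + ABF − ABD,
  ∂BDEF = DEF − BEF + BDF − BDE.
The resulting 10×5 matrix has rank 4, and its Smith normal form has invariant factors (1,1,1,1).

From H_k ≅ ker(∂_k) / im(∂_{k+1}) we obtain:

  H_0: rank C_0 − rank ∂_1 = 5 − 4 = 1, and the invariant factors of ∂_1 are all 1, so H_0 = Z.
  H_1: rank ker ∂_1 − rank ∂_2 = (10 − 4) − 6 = 0, and the invariant factors of ∂_2 are all 1, so H_1 = 0.
  H_2: rank ker ∂_2 − rank ∂_3 = (10 − 6) − 4 = 0, and the invariant factors of ∂_3 are all 1, so H_2 = 0.
  H_3: rank ker ∂_3 − rank ∂_4 = (5 − 4) − 0 = 1, and there is no ∂_4, so H_3 = Z.

H_0 ≅ Z,  H_1 = 0,  H_2 = 0,  H_3 ≅ Z.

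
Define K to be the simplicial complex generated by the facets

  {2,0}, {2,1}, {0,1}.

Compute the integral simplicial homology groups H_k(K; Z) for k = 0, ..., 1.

We work with the vertex ordering 0 < 1 < 2. The simplices of K, each written with vertices in increasing order, are:

  0-simplices (3): [0], [1], [2]
  1-simplices (3): [0,1], [0,2], [1,2]

giving chain groups C_0 ≅ Z^3, C_1 ≅ Z^3.

Boundary ∂_1: C_1 → C_0 sends each edge [p,q] (with p < q) to q − p. For instance
  ∂[1,2] = [2] − [1].
As a 3×3 matrix over Z this has rank 2, with invariant factors (1,1).

Reading off H_k = ker ∂_k / im ∂_{k+1}:

  H_0: rank C_0 − rank ∂_1 = 3 − 2 = 1, and the invariant factors of ∂_1 are all 1, so H_0 ≅ Z.
  H_1: rank ker ∂_1 − rank ∂_2 = (3 − 2) − 0 = 1, and there is no ∂_2, so H_1 ≅ Z.

As a check, the Euler characteristic is 3 − 3 = 0, which agrees with 1 − 1 = 0.

H_0 = Z,  H_1 = Z.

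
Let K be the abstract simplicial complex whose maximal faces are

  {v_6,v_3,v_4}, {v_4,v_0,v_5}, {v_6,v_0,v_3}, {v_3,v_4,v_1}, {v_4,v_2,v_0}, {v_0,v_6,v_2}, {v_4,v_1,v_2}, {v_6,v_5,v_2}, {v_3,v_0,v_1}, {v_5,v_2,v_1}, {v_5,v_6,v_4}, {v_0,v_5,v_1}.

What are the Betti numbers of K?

Take the total order v_0 < v_1 < v_2 < v_3 < v_4 < v_5 < v_6 on the vertex set. Then K (dimension 2) consists of the simplices:

  0-simplices (7): [v_0], [v_1], [v_2], [v_3], [v_4], [v_5], [v_6]
  1-simplices (18): (18 of them)
  2-simplices (12): (12 of them)

giving chain groups C_0 ≅ Z^7, C_1 ≅ Z^18, C_2 ≅ Z^12.

∂_1: C_1 → C_0 is given by ∂[p,q] = [q] − [p]. For instance
  ∂[v_0,v_3] = [v_3] − [v_0].
This gives a 7×18 integer matrix of rank 6; reducing to Smith normal form yields diagonal entries (1,1,1,1,1,1).

∂_2: C_2 → C_1 acts by ∂[p,q,r] = [q,r] − [p,r] + [p,q]. For instance
  ∂[v_3,v_4,v_6] = [v_4,v_6] − [v_3,v_6] + [v_3,v_4],
  ∂[v_1,v_2,v_4] = [v_2,v_4] − [v_1,v_4] + [v_1,v_2].
As a 18×12 matrix over Z this has rank 12, with invariant factors (1,1,1,1,1,1,1,1,1,1,1,2).

Reading off H_k = ker ∂_k / im ∂_{k+1}:

  H_0: rank C_0 − rank ∂_1 = 7 − 6 = 1, and the invariant factors of ∂_1 are all 1, so H_0 ≅ Z.
  H_1: rank ker ∂_1 − rank ∂_2 = (18 − 6) − 12 = 0, and ∂_2 has invariant factor 2 > 1, so H_1 ≅ Z/2Z.
  H_2: rank ker ∂_2 − rank ∂_3 = (12 − 12) − 0 = 0, and there is no ∂_3, so H_2 ≅ 0.

Hence the Betti numbers are b_0 = 1, b_1 = 0, b_2 = 0.

b_0 = 1, b_1 = 0, b_2 = 0.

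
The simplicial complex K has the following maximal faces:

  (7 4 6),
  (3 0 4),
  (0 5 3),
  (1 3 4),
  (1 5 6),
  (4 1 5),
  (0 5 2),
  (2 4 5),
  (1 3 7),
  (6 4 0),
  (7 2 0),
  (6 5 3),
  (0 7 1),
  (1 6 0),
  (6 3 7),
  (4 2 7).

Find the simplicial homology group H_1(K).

We work with the vertex ordering 0 < 1 < 2 < 3 < 4 < 5 < 6 < 7. The simplices of K, each written with vertices in increasing order, are:

  0-simplices (8): [0], [1], [2], [3], [4], [5], [6], [7]
  1-simplices (24): (24 of them)
  2-simplices (16): [0,1,6], [0,1,7], [0,2,5], [0,2,7], [0,3,4], [0,3,5], [0,4,6], [1,3,4], [1,3,7], [1,4,5], [1,5,6], [2,4,5], [2,4,7], [3,5,6], [3,6,7], [4,6,7]

Hence C_0 ≅ Z^8, C_1 ≅ Z^24, C_2 ≅ Z^16.

The boundary map ∂_1: C_1 → C_0 sends each edge [p,q] (with p < q) to q − p.
As a 8×24 matrix over Z this has rank 7, with invariant factors (1,1,1,1,1,1,1).

The boundary map ∂_2: C_2 → C_1 acts by ∂[p,q,r] = [q,r] − [p,r] + [p,q]. For instance
  ∂[0,3,5] = [3,5] − [0,5] + [0,3],
  ∂[1,4,5] = [4,5] − [1,5] + [1,4].
The resulting 24×16 matrix has rank 15, and its Smith normal form has invariant factors (1,1,1,1,1,1,1,1,1,1,1,1,1,1,1).

Computing H_k = (kernel of ∂_k) / (image of ∂_{k+1}):

  H_1: rank ker ∂_1 − rank ∂_2 = (24 − 7) − 15 = 2, and the invariant factors of ∂_2 are all 1, so H_1 ≅ Z^2.

(K is a triangulation of the torus T^2.)

H_1 = Z^2.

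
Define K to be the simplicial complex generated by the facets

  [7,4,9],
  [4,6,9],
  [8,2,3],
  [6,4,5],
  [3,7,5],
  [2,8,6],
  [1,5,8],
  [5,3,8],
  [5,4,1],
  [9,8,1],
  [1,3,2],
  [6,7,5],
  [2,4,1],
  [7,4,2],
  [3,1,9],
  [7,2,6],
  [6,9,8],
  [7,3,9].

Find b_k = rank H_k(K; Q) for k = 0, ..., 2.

Take the total order 1 < 2 < 3 < 4 < 5 < 6 < 7 < 8 < 9 on the vertex set. Then K (dimension 2) consists of the simplices:

  0-simplices (9): [1], [2], [3], [4], [5], [6], [7], [8], [9]
  1-simplices (27): (27 of them)
  2-simplices (18): [1,2,3], [1,2,4], [1,3,9], [1,4,5], [1,5,8], [1,8,9], [2,3,8], [2,4,7], [2,6,7], [2,6,8], [3,5,7], [3,5,8], [3,7,9], [4,5,6], [4,6,9], [4,7,9], [5,6,7], [6,8,9]

Hence C_0 ≅ Z^9, C_1 ≅ Z^27, C_2 ≅ Z^18.

Boundary ∂_1: C_1 → C_0 sends each edge [p,q] (with p < q) to q − p. For instance
  ∂[8,9] = [9] − [8].
As a 9×27 matrix over Z this has rank 8, with invariant factors (1,1,1,1,1,1,1,1).

The boundary map ∂_2: C_2 → C_1 maps a triangle to the signed sum of its edges. For instance
  ∂[3,5,8] = [5,8] − [3,8] + [3,5],
  ∂[3,7,9] = [7,9] − [3,9] + [3,7].
This gives a 27×18 integer matrix of rank 18; reducing to Smith normal form yields diagonal entries (1,1,1,1,1,1,1,1,1,1,1,1,1,1,1,1,1,2).

Now H_k = ker ∂_k / im ∂_{k+1}, so:

  H_0: rank C_0 − rank ∂_1 = 9 − 8 = 1, and the invariant factors of ∂_1 are all 1, so H_0 ≅ Z.
  H_1: rank ker ∂_1 − rank ∂_2 = (27 − 8) − 18 = 1, and ∂_2 has invariant factor 2 > 1, so H_1 ≅ Z ⊕ Z/2Z.
  H_2: rank ker ∂_2 − rank ∂_3 = (18 − 18) − 0 = 0, and there is no ∂_3, so H_2 ≅ 0.

As a check, the Euler characteristic is 9 − 27 + 18 = 0, which agrees with 1 − 1 + 0 = 0.
(K is a triangulation of the Klein bottle.)

Hence the Betti numbers are b_0 = 1, b_1 = 1, b_2 = 0.

b_0 = 1, b_1 = 1, b_2 = 0.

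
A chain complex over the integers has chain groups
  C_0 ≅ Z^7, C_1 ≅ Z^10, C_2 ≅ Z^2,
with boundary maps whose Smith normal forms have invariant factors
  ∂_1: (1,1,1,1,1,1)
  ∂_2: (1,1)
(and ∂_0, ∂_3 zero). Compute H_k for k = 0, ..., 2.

H_0: b_0 = 7 − 0 − 6 = 1; torsion from ∂_1 factors > 1: none. So H_0 ≅ Z.
H_1: b_1 = 10 − 6 − 2 = 2; torsion from ∂_2 factors > 1: none. So H_1 ≅ Z^2.
H_2: b_2 = 2 − 2 − 0 = 0; torsion from ∂_3 factors > 1: none. So H_2 ≅ 0.

H_0 ≅ Z,  H_1 ≅ Z^2,  H_2 = 0.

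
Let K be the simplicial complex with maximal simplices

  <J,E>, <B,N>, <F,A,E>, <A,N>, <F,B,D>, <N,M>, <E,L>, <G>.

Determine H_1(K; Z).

Fix the vertex order A < B < D < E < F < G < J < L < M < N and write every simplex with vertices in increasing order. Then dim K = 2 and the simplices of K are:

  0-simplices (10): A, B, D, E, F, G, J, L, M, N
  1-simplices (11): AE, AF, AN, BD, BF, BN, DF, EF, EJ, EL, MN
  2-simplices (2): AEF, BDF

Hence C_0 ≅ Z^10, C_1 ≅ Z^11, C_2 ≅ Z^2.

Boundary ∂_1: C_1 → C_0 sends each edge [p,q] (with p < q) to q − p.
As a 10×11 matrix over Z this has rank 8, with invariant factors (1,1,1,1,1,1,1,1).

∂_2: C_2 → C_1 acts by ∂[p,q,r] = [q,r] − [p,r] + [p,q]. For instance
  ∂AEF = EF − AF + AE,
  ∂BDF = DF − BF + BD.
This gives a 11×2 integer matrix of rank 2; reducing to Smith normal form yields diagonal entries (1,1).

Now H_k = ker ∂_k / im ∂_{k+1}, so:

  H_1: rank ker ∂_1 − rank ∂_2 = (11 − 8) − 2 = 1, and the invariant factors of ∂_2 are all 1, so H_1 ≅ Z.

H_1 = Z.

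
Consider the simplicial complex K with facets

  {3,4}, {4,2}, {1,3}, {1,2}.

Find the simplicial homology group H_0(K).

H_0 = Z.

Fix the vertex order 1 < 2 < 3 < 4 and write every simplex with vertices in increasing order. Then dim K = 1 and the simplices of K are:

  0-simplices (4): [1], [2], [3], [4]
  1-simplices (4): [1,2], [1,3], [2,4], [3,4]

so the chain groups are C_0 ≅ Z^4, C_1 ≅ Z^4.

The boundary map ∂_1: C_1 → C_0 maps an edge to its endpoints' difference, ∂[p,q] = q − p.
The resulting 4×4 matrix has rank 3, and its Smith normal form has invariant factors (1,1,1).

Now H_k = ker ∂_k / im ∂_{k+1}, so:

  H_0: rank C_0 − rank ∂_1 = 4 − 3 = 1, and the invariant factors of ∂_1 are all 1, so H_0 ≅ Z.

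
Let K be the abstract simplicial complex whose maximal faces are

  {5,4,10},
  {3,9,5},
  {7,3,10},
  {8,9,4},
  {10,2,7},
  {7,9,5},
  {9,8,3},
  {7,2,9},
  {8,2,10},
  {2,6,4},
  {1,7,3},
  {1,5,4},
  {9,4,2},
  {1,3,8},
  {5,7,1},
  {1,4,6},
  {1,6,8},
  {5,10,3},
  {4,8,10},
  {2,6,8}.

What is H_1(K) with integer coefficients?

Fix the vertex order 1 < 2 < 3 < 4 < 5 < 6 < 7 < 8 < 9 < 10 and write every simplex with vertices in increasing order. Then dim K = 2 and the simplices of K are:

  0-simplices (10): [1], [2], [3], [4], [5], [6], [7], [8], [9], [10]
  1-simplices (30): (30 of them)
  2-simplices (20): (20 of them)

giving chain groups C_0 ≅ Z^10, C_1 ≅ Z^30, C_2 ≅ Z^20.

The boundary map ∂_1: C_1 → C_0 maps an edge to its endpoints' difference, ∂[p,q] = q − p. For instance
  ∂[4,6] = [6] − [4].
As a 10×30 matrix over Z this has rank 9, with invariant factors (1,1,1,1,1,1,1,1,1).

The boundary map ∂_2: C_2 → C_1 acts by ∂[p,q,r] = [q,r] − [p,r] + [p,q]. For instance
  ∂[4,8,10] = [8,10] − [4,10] + [4,8],
  ∂[2,6,8] = [6,8] − [2,8] + [2,6].
The resulting 30×20 matrix has rank 20, and its Smith normal form has invariant factors (1,1,1,1,1,1,1,1,1,1,1,1,1,1,1,1,1,1,1,2).

From H_k ≅ ker(∂_k) / im(∂_{k+1}) we obtain:

  H_1: rank ker ∂_1 − rank ∂_2 = (30 − 9) − 20 = 1, and ∂_2 has invariant factor 2 > 1, so H_1 = Z ⊕ Z_2.

H_1 = Z ⊕ Z_2.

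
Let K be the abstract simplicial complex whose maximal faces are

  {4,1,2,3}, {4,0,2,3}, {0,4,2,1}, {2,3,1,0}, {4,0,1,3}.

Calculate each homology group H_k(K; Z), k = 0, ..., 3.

H_0 = Z,  H_1 = 0,  H_2 = 0,  H_3 = Z.

Take the total order 0 < 1 < 2 < 3 < 4 on the vertex set. Then K (dimension 3) consists of the simplices:

  0-simplices (5): [0], [1], [2], [3], [4]
  1-simplices (10): [0,1], [0,2], [0,3], [0,4], [1,2], [1,3], [1,4], [2,3], [2,4], [3,4]
  2-simplices (10): [0,1,2], [0,1,3], [0,1,4], [0,2,3], [0,2,4], [0,3,4], [1,2,3], [1,2,4], [1,3,4], [2,3,4]
  3-simplices (5): [0,1,2,3], [0,1,2,4], [0,1,3,4], [0,2,3,4], [1,2,3,4]

Hence C_0 ≅ Z^5, C_1 ≅ Z^10, C_2 ≅ Z^10, C_3 ≅ Z^5.

The boundary map ∂_1: C_1 → C_0 is given by ∂[p,q] = [q] − [p].
This gives a 5×10 integer matrix of rank 4; reducing to Smith normal form yields diagonal entries (1,1,1,1).

The boundary map ∂_2: C_2 → C_1 sends each 2-simplex [p,q,r] to [q,r] − [p,r] + [p,q]. For instance
  ∂[2,3,4] = [3,4] − [2,4] + [2,3],
  ∂[1,2,3] = [2,3] − [1,3] + [1,2].
As a 10×10 matrix over Z this has rank 6, with invariant factors (1,1,1,1,1,1).

Boundary ∂_3: C_3 → C_2 sends each 3-simplex σ to the alternating sum Σ_i (−1)^i (σ with its i-th vertex removed). For instance
  ∂[0,2,3,4] = [2,3,4] − [0,3,4] + [0,2,4] − [0,2,3],
  ∂[0,1,2,4] = [1,2,4] − [0,2,4] + [0,1,4] − [0,1,2].
The 10×5 boundary matrix has rank 4 and Smith normal form diag(1,1,1,1).

From H_k ≅ ker(∂_k) / im(∂_{k+1}) we obtain:

  H_0: rank C_0 − rank ∂_1 = 5 − 4 = 1, and the invariant factors of ∂_1 are all 1, so H_0 ≅ Z.
  H_1: rank ker ∂_1 − rank ∂_2 = (10 − 4) − 6 = 0, and the invariant factors of ∂_2 are all 1, so H_1 ≅ 0.
  H_2: rank ker ∂_2 − rank ∂_3 = (10 − 6) − 4 = 0, and the invariant factors of ∂_3 are all 1, so H_2 ≅ 0.
  H_3: rank ker ∂_3 − rank ∂_4 = (5 − 4) − 0 = 1, and there is no ∂_4, so H_3 ≅ Z.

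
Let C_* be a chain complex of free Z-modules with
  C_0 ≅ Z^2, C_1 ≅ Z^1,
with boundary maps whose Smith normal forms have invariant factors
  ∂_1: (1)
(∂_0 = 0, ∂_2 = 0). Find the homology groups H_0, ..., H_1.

H_0: b_0 = 2 − 0 − 1 = 1; torsion from ∂_1 factors > 1: none. So H_0 ≅ Z.
H_1: b_1 = 1 − 1 − 0 = 0; torsion from ∂_2 factors > 1: none. So H_1 ≅ 0.

H_0 ≅ Z,  H_1 = 0.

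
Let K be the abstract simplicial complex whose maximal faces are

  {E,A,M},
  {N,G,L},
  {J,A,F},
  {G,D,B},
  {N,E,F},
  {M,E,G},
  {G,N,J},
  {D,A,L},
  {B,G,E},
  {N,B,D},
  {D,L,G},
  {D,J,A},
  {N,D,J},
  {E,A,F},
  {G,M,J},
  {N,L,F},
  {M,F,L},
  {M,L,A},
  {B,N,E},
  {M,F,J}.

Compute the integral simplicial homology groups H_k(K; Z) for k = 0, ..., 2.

H_0 = Z,  H_1 = Z × Z/2,  H_2 = 0.

Take the total order A < B < D < E < F < G < J < L < M < N on the vertex set. Then K (dimension 2) consists of the simplices:

  0-simplices (10): A, B, D, E, F, G, J, L, M, N
  1-simplices (30): AD, AE, AF, AJ, AL, AM, BD, BE, BG, BN, DG, DJ, DL, DN, EF, EG, EM, EN, FJ, FL, FM, FN, GJ, GL, GM, GN, JM, JN, LM, LN
  2-simplices (20): ADJ, ADL, AEF, AEM, AFJ, ALM, BDG, BDN, BEG, BEN, DGL, DJN, EFN, EGM, FJM, FLM, FLN, GJM, GJN, GLN

giving chain groups C_0 ≅ Z^10, C_1 ≅ Z^30, C_2 ≅ Z^20.

∂_1: C_1 → C_0 sends each edge [p,q] (with p < q) to q − p.
As a 10×30 matrix over Z this has rank 9, with invariant factors (1,1,1,1,1,1,1,1,1).

Boundary ∂_2: C_2 → C_1 sends each 2-simplex [p,q,r] to [q,r] − [p,r] + [p,q]. For instance
  ∂AFJ = FJ − AJ + AF,
  ∂EFN = FN − EN + EF.
The 30×20 boundary matrix has rank 20 and Smith normal form diag(1,1,1,1,1,1,1,1,1,1,1,1,1,1,1,1,1,1,1,2).

Computing H_k = (kernel of ∂_k) / (image of ∂_{k+1}):

  H_0: rank C_0 − rank ∂_1 = 10 − 9 = 1, and the invariant factors of ∂_1 are all 1, so H_0 = Z.
  H_1: rank ker ∂_1 − rank ∂_2 = (30 − 9) − 20 = 1, and ∂_2 has invariant factor 2 > 1, so H_1 = Z × Z/2.
  H_2: rank ker ∂_2 − rank ∂_3 = (20 − 20) − 0 = 0, and there is no ∂_3, so H_2 = 0.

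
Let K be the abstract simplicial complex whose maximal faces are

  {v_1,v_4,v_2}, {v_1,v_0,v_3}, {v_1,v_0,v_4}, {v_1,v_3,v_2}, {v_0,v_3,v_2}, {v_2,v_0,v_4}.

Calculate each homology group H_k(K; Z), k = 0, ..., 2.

H_0 ≅ Z,  H_1 = 0,  H_2 ≅ Z.

Fix the vertex order v_0 < v_1 < v_2 < v_3 < v_4 and write every simplex with vertices in increasing order. Then dim K = 2 and the simplices of K are:

  0-simplices (5): [v_0], [v_1], [v_2], [v_3], [v_4]
  1-simplices (9): [v_0,v_1], [v_0,v_2], [v_0,v_3], [v_0,v_4], [v_1,v_2], [v_1,v_3], [v_1,v_4], [v_2,v_3], [v_2,v_4]
  2-simplices (6): [v_0,v_1,v_3], [v_0,v_1,v_4], [v_0,v_2,v_3], [v_0,v_2,v_4], [v_1,v_2,v_3], [v_1,v_2,v_4]

so the chain groups are C_0 ≅ Z^5, C_1 ≅ Z^9, C_2 ≅ Z^6.

Boundary ∂_1: C_1 → C_0 sends each edge [p,q] (with p < q) to q − p. For instance
  ∂[v_2,v_4] = [v_4] − [v_2].
As a 5×9 matrix over Z this has rank 4, with invariant factors (1,1,1,1).

∂_2: C_2 → C_1 acts by ∂[p,q,r] = [q,r] − [p,r] + [p,q]. For instance
  ∂[v_0,v_1,v_4] = [v_1,v_4] − [v_0,v_4] + [v_0,v_1],
  ∂[v_1,v_2,v_4] = [v_2,v_4] − [v_1,v_4] + [v_1,v_2].
This gives a 9×6 integer matrix of rank 5; reducing to Smith normal form yields diagonal entries (1,1,1,1,1).

Computing H_k = (kernel of ∂_k) / (image of ∂_{k+1}):

  H_0: rank C_0 − rank ∂_1 = 5 − 4 = 1, and the invariant factors of ∂_1 are all 1, so H_0 ≅ Z.
  H_1: rank ker ∂_1 − rank ∂_2 = (9 − 4) − 5 = 0, and the invariant factors of ∂_2 are all 1, so H_1 ≅ 0.
  H_2: rank ker ∂_2 − rank ∂_3 = (6 − 5) − 0 = 1, and there is no ∂_3, so H_2 ≅ Z.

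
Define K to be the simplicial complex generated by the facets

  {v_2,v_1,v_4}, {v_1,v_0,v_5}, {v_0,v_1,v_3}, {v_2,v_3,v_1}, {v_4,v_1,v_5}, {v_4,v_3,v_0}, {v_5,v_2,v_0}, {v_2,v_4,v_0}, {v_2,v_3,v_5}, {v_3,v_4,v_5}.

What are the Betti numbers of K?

We work with the vertex ordering v_0 < v_1 < v_2 < v_3 < v_4 < v_5. The simplices of K, each written with vertices in increasing order, are:

  0-simplices (6): [v_0], [v_1], [v_2], [v_3], [v_4], [v_5]
  1-simplices (15): (15 of them)
  2-simplices (10): [v_0,v_1,v_3], [v_0,v_1,v_5], [v_0,v_2,v_4], [v_0,v_2,v_5], [v_0,v_3,v_4], [v_1,v_2,v_3], [v_1,v_2,v_4], [v_1,v_4,v_5], [v_2,v_3,v_5], [v_3,v_4,v_5]

Hence C_0 ≅ Z^6, C_1 ≅ Z^15, C_2 ≅ Z^10.

Boundary ∂_1: C_1 → C_0 maps an edge to its endpoints' difference, ∂[p,q] = q − p. For instance
  ∂[v_0,v_2] = [v_2] − [v_0].
The 6×15 boundary matrix has rank 5 and Smith normal form diag(1,1,1,1,1).

Boundary ∂_2: C_2 → C_1 maps a triangle to the signed sum of its edges. For instance
  ∂[v_1,v_2,v_4] = [v_2,v_4] − [v_1,v_4] + [v_1,v_2],
  ∂[v_1,v_4,v_5] = [v_4,v_5] − [v_1,v_5] + [v_1,v_4].
The resulting 15×10 matrix has rank 10, and its Smith normal form has invariant factors (1,1,1,1,1,1,1,1,1,2).

Now H_k = ker ∂_k / im ∂_{k+1}, so:

  H_0: rank C_0 − rank ∂_1 = 6 − 5 = 1, and the invariant factors of ∂_1 are all 1, so H_0 = Z.
  H_1: rank ker ∂_1 − rank ∂_2 = (15 − 5) − 10 = 0, and ∂_2 has invariant factor 2 > 1, so H_1 = Z/2.
  H_2: rank ker ∂_2 − rank ∂_3 = (10 − 10) − 0 = 0, and there is no ∂_3, so H_2 = 0.

(K is a triangulation of the real projective plane RP^2.)

Hence the Betti numbers are b_0 = 1, b_1 = 0, b_2 = 0.

b_0 = 1, b_1 = 0, b_2 = 0.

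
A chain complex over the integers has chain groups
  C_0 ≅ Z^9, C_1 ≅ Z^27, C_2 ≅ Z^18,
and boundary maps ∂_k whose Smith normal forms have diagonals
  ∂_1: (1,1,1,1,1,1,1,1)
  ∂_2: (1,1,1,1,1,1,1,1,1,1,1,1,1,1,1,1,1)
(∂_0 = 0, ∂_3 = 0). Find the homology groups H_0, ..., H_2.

H_0: b_0 = 9 − 0 − 8 = 1; torsion from ∂_1 factors > 1: none. So H_0 ≅ Z.
H_1: b_1 = 27 − 8 − 17 = 2; torsion from ∂_2 factors > 1: none. So H_1 ≅ Z^2.
H_2: b_2 = 18 − 17 − 0 = 1; torsion from ∂_3 factors > 1: none. So H_2 ≅ Z.

H_0 ≅ Z,  H_1 ≅ Z^2,  H_2 ≅ Z.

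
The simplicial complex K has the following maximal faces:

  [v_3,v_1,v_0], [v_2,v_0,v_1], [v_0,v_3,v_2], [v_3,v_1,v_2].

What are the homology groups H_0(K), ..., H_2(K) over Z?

K has 4 vertices, 6 edges, 4 triangles.
rank ∂_0 = 0, rank ∂_1 = 3 ⇒ b_0 = 4 − 0 − 3 = 1; all invariant factors of ∂_1 are 1 so no torsion. So H_0 ≅ Z.
rank ∂_1 = 3, rank ∂_2 = 3 ⇒ b_1 = 6 − 3 − 3 = 0; all invariant factors of ∂_2 are 1 so no torsion. So H_1 ≅ 0.
rank ∂_2 = 3, rank ∂_3 = 0 ⇒ b_2 = 4 − 3 − 0 = 1. So H_2 ≅ Z.

H_0 = Z,  H_1 = 0,  H_2 = Z.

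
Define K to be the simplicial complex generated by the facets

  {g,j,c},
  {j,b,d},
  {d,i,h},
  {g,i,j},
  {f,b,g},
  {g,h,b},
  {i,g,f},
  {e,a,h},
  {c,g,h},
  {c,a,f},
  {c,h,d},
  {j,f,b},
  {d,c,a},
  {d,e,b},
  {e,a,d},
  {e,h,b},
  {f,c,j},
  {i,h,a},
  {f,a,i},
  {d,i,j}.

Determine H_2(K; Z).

H_2 = 0.

K has 10 vertices, 30 edges, 20 triangles.
rank ∂_2 = 20, rank ∂_3 = 0 ⇒ b_2 = 20 − 20 − 0 = 0. So H_2 ≅ 0.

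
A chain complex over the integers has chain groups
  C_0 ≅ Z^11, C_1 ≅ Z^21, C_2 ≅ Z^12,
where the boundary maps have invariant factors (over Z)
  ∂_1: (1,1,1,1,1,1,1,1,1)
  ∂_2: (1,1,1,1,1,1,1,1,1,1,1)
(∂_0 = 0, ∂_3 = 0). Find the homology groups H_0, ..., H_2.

H_0 ≅ Z^2,  H_1 ≅ Z,  H_2 ≅ Z.

H_0: b_0 = 11 − 0 − 9 = 2; torsion from ∂_1 factors > 1: none. So H_0 ≅ Z^2.
H_1: b_1 = 21 − 9 − 11 = 1; torsion from ∂_2 factors > 1: none. So H_1 ≅ Z.
H_2: b_2 = 12 − 11 − 0 = 1; torsion from ∂_3 factors > 1: none. So H_2 ≅ Z.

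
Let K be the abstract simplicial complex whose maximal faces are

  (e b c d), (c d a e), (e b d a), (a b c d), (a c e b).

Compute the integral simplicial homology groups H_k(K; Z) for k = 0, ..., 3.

We work with the vertex ordering a < b < c < d < e. The simplices of K, each written with vertices in increasing order, are:

  0-simplices (5): a, b, c, d, e
  1-simplices (10): ab, ac, ad, ae, bc, bd, be, cd, ce, de
  2-simplices (10): abc, abd, abe, acd, ace, ade, bcd, bce, bde, cde
  3-simplices (5): abcd, abce, abde, acde, bcde

so the chain groups are C_0 ≅ Z^5, C_1 ≅ Z^10, C_2 ≅ Z^10, C_3 ≅ Z^5.

Boundary ∂_1: C_1 → C_0 is given by ∂[p,q] = [q] − [p]. For instance
  ∂ab = b − a.
This gives a 5×10 integer matrix of rank 4; reducing to Smith normal form yields diagonal entries (1,1,1,1).

∂_2: C_2 → C_1 sends each 2-simplex [p,q,r] to [q,r] − [p,r] + [p,q]. For instance
  ∂ace = ce − ae + ac,
  ∂cde = de − ce + cd.
The resulting 10×10 matrix has rank 6, and its Smith normal form has invariant factors (1,1,1,1,1,1).

Boundary ∂_3: C_3 → C_2 sends each 3-simplex σ to the alternating sum Σ_i (−1)^i (σ with its i-th vertex removed). For instance
  ∂abcd = bcd − acd + abd − abc,
  ∂abce = bce − ace + abe − abc.
The 10×5 boundary matrix has rank 4 and Smith normal form diag(1,1,1,1).

Reading off H_k = ker ∂_k / im ∂_{k+1}:

  H_0: rank C_0 − rank ∂_1 = 5 − 4 = 1, and the invariant factors of ∂_1 are all 1, so H_0 = Z.
  H_1: rank ker ∂_1 − rank ∂_2 = (10 − 4) − 6 = 0, and the invariant factors of ∂_2 are all 1, so H_1 = 0.
  H_2: rank ker ∂_2 − rank ∂_3 = (10 − 6) − 4 = 0, and the invariant factors of ∂_3 are all 1, so H_2 = 0.
  H_3: rank ker ∂_3 − rank ∂_4 = (5 − 4) − 0 = 1, and there is no ∂_4, so H_3 = Z.

As a check, the Euler characteristic is 5 − 10 + 10 − 5 = 0, which agrees with 1 − 0 + 0 − 1 = 0.

H_0 ≅ Z,  H_1 = 0,  H_2 = 0,  H_3 ≅ Z.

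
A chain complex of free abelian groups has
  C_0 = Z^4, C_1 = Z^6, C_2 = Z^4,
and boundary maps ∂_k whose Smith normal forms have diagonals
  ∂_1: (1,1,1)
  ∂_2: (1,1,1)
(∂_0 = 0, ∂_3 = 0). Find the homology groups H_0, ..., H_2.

H_0: b_0 = 4 − 0 − 3 = 1; torsion from ∂_1 factors > 1: none. So H_0 = Z.
H_1: b_1 = 6 − 3 − 3 = 0; torsion from ∂_2 factors > 1: none. So H_1 = 0.
H_2: b_2 = 4 − 3 − 0 = 1; torsion from ∂_3 factors > 1: none. So H_2 = Z.

H_0 = Z,  H_1 = 0,  H_2 = Z.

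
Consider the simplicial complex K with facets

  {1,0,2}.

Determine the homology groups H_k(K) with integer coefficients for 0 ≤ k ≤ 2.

H_0 ≅ Z,  H_1 = 0,  H_2 = 0.

We work with the vertex ordering 0 < 1 < 2. The simplices of K, each written with vertices in increasing order, are:

  0-simplices (3): [0], [1], [2]
  1-simplices (3): [0,1], [0,2], [1,2]
  2-simplices (1): [0,1,2]

giving chain groups C_0 ≅ Z^3, C_1 ≅ Z^3, C_2 ≅ Z^1.

The boundary map ∂_1: C_1 → C_0 is given by ∂[p,q] = [q] − [p].
This gives a 3×3 integer matrix of rank 2; reducing to Smith normal form yields diagonal entries (1,1).

Boundary ∂_2: C_2 → C_1 maps a triangle to the signed sum of its edges. For instance
  ∂[0,1,2] = [1,2] − [0,2] + [0,1].
This gives a 3×1 integer matrix of rank 1; reducing to Smith normal form yields diagonal entries (1).

Reading off H_k = ker ∂_k / im ∂_{k+1}:

  H_0: rank C_0 − rank ∂_1 = 3 − 2 = 1, and the invariant factors of ∂_1 are all 1, so H_0 = Z.
  H_1: rank ker ∂_1 − rank ∂_2 = (3 − 2) − 1 = 0, and the invariant factors of ∂_2 are all 1, so H_1 = 0.
  H_2: rank ker ∂_2 − rank ∂_3 = (1 − 1) − 0 = 0, and there is no ∂_3, so H_2 = 0.

As a check, the Euler characteristic is 3 − 3 + 1 = 1, which agrees with 1 − 0 + 0 = 1.
(K is a triangulation of the 2-simplex.)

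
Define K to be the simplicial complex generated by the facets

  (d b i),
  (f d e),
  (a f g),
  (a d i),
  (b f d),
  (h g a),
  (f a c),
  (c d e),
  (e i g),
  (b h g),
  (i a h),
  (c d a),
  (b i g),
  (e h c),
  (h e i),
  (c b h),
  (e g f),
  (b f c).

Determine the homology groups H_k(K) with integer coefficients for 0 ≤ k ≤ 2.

H_0 ≅ Z,  H_1 ≅ Z ⊕ Z/2Z,  H_2 = 0.

We work with the vertex ordering a < b < c < d < e < f < g < h < i. The simplices of K, each written with vertices in increasing order, are:

  0-simplices (9): a, b, c, d, e, f, g, h, i
  1-simplices (27): ac, ad, af, ag, ah, ai, bc, bd, bf, bg, bh, bi, cd, ce, cf, ch, de, df, di, ef, eg, eh, ei, fg, gh, gi, hi
  2-simplices (18): acd, acf, adi, afg, agh, ahi, bcf, bch, bdf, bdi, bgh, bgi, cde, ceh, def, efg, egi, ehi

so the chain groups are C_0 ≅ Z^9, C_1 ≅ Z^27, C_2 ≅ Z^18.

The boundary map ∂_1: C_1 → C_0 is given by ∂[p,q] = [q] − [p]. For instance
  ∂ce = e − c.
The resulting 9×27 matrix has rank 8, and its Smith normal form has invariant factors (1,1,1,1,1,1,1,1).

∂_2: C_2 → C_1 sends each 2-simplex [p,q,r] to [q,r] − [p,r] + [p,q]. For instance
  ∂cde = de − ce + cd,
  ∂bgh = gh − bh + bg.
As a 27×18 matrix over Z this has rank 18, with invariant factors (1,1,1,1,1,1,1,1,1,1,1,1,1,1,1,1,1,2).

Now H_k = ker ∂_k / im ∂_{k+1}, so:

  H_0: rank C_0 − rank ∂_1 = 9 − 8 = 1, and the invariant factors of ∂_1 are all 1, so H_0 = Z.
  H_1: rank ker ∂_1 − rank ∂_2 = (27 − 8) − 18 = 1, and ∂_2 has invariant factor 2 > 1, so H_1 = Z ⊕ Z/2Z.
  H_2: rank ker ∂_2 − rank ∂_3 = (18 − 18) − 0 = 0, and there is no ∂_3, so H_2 = 0.

As a check, the Euler characteristic is 9 − 27 + 18 = 0, which agrees with 1 − 1 + 0 = 0.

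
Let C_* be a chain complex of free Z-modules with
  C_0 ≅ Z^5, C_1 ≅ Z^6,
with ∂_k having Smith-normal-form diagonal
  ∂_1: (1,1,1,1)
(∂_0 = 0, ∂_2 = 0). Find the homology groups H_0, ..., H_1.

H_0: b_0 = 5 − 0 − 4 = 1; torsion from ∂_1 factors > 1: none. So H_0 ≅ Z.
H_1: b_1 = 6 − 4 − 0 = 2; torsion from ∂_2 factors > 1: none. So H_1 ≅ Z^2.

H_0 ≅ Z,  H_1 ≅ Z^2.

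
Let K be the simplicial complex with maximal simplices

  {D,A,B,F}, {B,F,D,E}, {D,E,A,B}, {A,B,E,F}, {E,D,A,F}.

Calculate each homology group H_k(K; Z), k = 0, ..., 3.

H_0 ≅ Z,  H_1 = 0,  H_2 = 0,  H_3 ≅ Z.

We work with the vertex ordering A < B < D < E < F. The simplices of K, each written with vertices in increasing order, are:

  0-simplices (5): A, B, D, E, F
  1-simplices (10): AB, AD, AE, AF, BD, BE, BF, DE, DF, EF
  2-simplices (10): ABD, ABE, ABF, ADE, ADF, AEF, BDE, BDF, BEF, DEF
  3-simplices (5): ABDE, ABDF, ABEF, ADEF, BDEF

so the chain groups are C_0 ≅ Z^5, C_1 ≅ Z^10, C_2 ≅ Z^10, C_3 ≅ Z^5.

Boundary ∂_1: C_1 → C_0 sends each edge [p,q] (with p < q) to q − p.
The resulting 5×10 matrix has rank 4, and its Smith normal form has invariant factors (1,1,1,1).

The boundary map ∂_2: C_2 → C_1 maps a triangle to the signed sum of its edges. For instance
  ∂ABE = BE − AE + AB,
  ∂AEF = EF − AF + AE.
The 10×10 boundary matrix has rank 6 and Smith normal form diag(1,1,1,1,1,1).

Boundary ∂_3: C_3 → C_2 sends each 3-simplex σ to the alternating sum Σ_i (−1)^i (σ with its i-th vertex removed). For instance
  ∂ABDF = BDF − ADF + ABF − ABD,
  ∂BDEF = DEF − BEF + BDF − BDE.
As a 10×5 matrix over Z this has rank 4, with invariant factors (1,1,1,1).

Reading off H_k = ker ∂_k / im ∂_{k+1}:

  H_0: rank C_0 − rank ∂_1 = 5 − 4 = 1, and the invariant factors of ∂_1 are all 1, so H_0 ≅ Z.
  H_1: rank ker ∂_1 − rank ∂_2 = (10 − 4) − 6 = 0, and the invariant factors of ∂_2 are all 1, so H_1 ≅ 0.
  H_2: rank ker ∂_2 − rank ∂_3 = (10 − 6) − 4 = 0, and the invariant factors of ∂_3 are all 1, so H_2 ≅ 0.
  H_3: rank ker ∂_3 − rank ∂_4 = (5 − 4) − 0 = 1, and there is no ∂_4, so H_3 ≅ Z.

(K is a triangulation of the 3-sphere S^3.)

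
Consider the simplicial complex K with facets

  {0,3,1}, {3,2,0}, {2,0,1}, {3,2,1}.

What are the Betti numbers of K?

Order the vertices as 0 < 1 < 2 < 3. Listing each simplex with vertices in this order, K has dimension 2 with simplices:

  0-simplices (4): [0], [1], [2], [3]
  1-simplices (6): [0,1], [0,2], [0,3], [1,2], [1,3], [2,3]
  2-simplices (4): [0,1,2], [0,1,3], [0,2,3], [1,2,3]

Hence C_0 ≅ Z^4, C_1 ≅ Z^6, C_2 ≅ Z^4.

∂_1: C_1 → C_0 is given by ∂[p,q] = [q] − [p]. For instance
  ∂[2,3] = [3] − [2].
As a 4×6 matrix over Z this has rank 3, with invariant factors (1,1,1).

The boundary map ∂_2: C_2 → C_1 acts by ∂[p,q,r] = [q,r] − [p,r] + [p,q]. For instance
  ∂[0,2,3] = [2,3] − [0,3] + [0,2],
  ∂[1,2,3] = [2,3] − [1,3] + [1,2].
The 6×4 boundary matrix has rank 3 and Smith normal form diag(1,1,1).

Computing H_k = (kernel of ∂_k) / (image of ∂_{k+1}):

  H_0: rank C_0 − rank ∂_1 = 4 − 3 = 1, and the invariant factors of ∂_1 are all 1, so H_0 ≅ Z.
  H_1: rank ker ∂_1 − rank ∂_2 = (6 − 3) − 3 = 0, and the invariant factors of ∂_2 are all 1, so H_1 ≅ 0.
  H_2: rank ker ∂_2 − rank ∂_3 = (4 − 3) − 0 = 1, and there is no ∂_3, so H_2 ≅ Z.

Hence the Betti numbers are b_0 = 1, b_1 = 0, b_2 = 1.

b_0 = 1, b_1 = 0, b_2 = 1.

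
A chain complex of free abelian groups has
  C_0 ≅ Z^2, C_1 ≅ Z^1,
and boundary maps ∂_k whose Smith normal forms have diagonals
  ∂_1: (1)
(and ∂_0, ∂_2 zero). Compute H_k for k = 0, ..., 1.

H_0: b_0 = 2 − 0 − 1 = 1; torsion from ∂_1 factors > 1: none. So H_0 = Z.
H_1: b_1 = 1 − 1 − 0 = 0; torsion from ∂_2 factors > 1: none. So H_1 = 0.

H_0 = Z,  H_1 = 0.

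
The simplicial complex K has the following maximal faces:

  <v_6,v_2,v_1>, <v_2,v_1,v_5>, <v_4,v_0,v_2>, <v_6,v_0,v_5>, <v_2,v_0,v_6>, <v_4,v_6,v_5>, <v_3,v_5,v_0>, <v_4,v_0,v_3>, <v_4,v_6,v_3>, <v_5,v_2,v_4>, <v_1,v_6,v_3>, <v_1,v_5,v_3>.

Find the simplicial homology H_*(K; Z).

Order the vertices as v_0 < v_1 < v_2 < v_3 < v_4 < v_5 < v_6. Listing each simplex with vertices in this order, K has dimension 2 with simplices:

  0-simplices (7): [v_0], [v_1], [v_2], [v_3], [v_4], [v_5], [v_6]
  1-simplices (18): (18 of them)
  2-simplices (12): (12 of them)

giving chain groups C_0 ≅ Z^7, C_1 ≅ Z^18, C_2 ≅ Z^12.

The boundary map ∂_1: C_1 → C_0 is given by ∂[p,q] = [q] − [p]. For instance
  ∂[v_0,v_6] = [v_6] − [v_0].
The 7×18 boundary matrix has rank 6 and Smith normal form diag(1,1,1,1,1,1).

The boundary map ∂_2: C_2 → C_1 maps a triangle to the signed sum of its edges. For instance
  ∂[v_2,v_4,v_5] = [v_4,v_5] − [v_2,v_5] + [v_2,v_4],
  ∂[v_1,v_3,v_5] = [v_3,v_5] − [v_1,v_5] + [v_1,v_3].
The 18×12 boundary matrix has rank 12 and Smith normal form diag(1,1,1,1,1,1,1,1,1,1,1,2).

Reading off H_k = ker ∂_k / im ∂_{k+1}:

  H_0: rank C_0 − rank ∂_1 = 7 − 6 = 1, and the invariant factors of ∂_1 are all 1, so H_0 ≅ Z.
  H_1: rank ker ∂_1 − rank ∂_2 = (18 − 6) − 12 = 0, and ∂_2 has invariant factor 2 > 1, so H_1 ≅ Z/2Z.
  H_2: rank ker ∂_2 − rank ∂_3 = (12 − 12) − 0 = 0, and there is no ∂_3, so H_2 ≅ 0.

H_0 ≅ Z,  H_1 ≅ Z/2Z,  H_2 = 0.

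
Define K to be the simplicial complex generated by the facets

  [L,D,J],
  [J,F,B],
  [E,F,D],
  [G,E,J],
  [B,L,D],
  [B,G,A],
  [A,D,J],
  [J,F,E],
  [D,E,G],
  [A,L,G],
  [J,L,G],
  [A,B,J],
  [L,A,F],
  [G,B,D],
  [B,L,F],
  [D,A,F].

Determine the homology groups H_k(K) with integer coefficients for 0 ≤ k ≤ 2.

We work with the vertex ordering A < B < D < E < F < G < J < L. The simplices of K, each written with vertices in increasing order, are:

  0-simplices (8): A, B, D, E, F, G, J, L
  1-simplices (24): AB, AD, AF, AG, AJ, AL, BD, BF, BG, BJ, BL, DE, DF, DG, DJ, DL, EF, EG, EJ, FJ, FL, GJ, GL, JL
  2-simplices (16): ABG, ABJ, ADF, ADJ, AFL, AGL, BDG, BDL, BFJ, BFL, DEF, DEG, DJL, EFJ, EGJ, GJL

Hence C_0 ≅ Z^8, C_1 ≅ Z^24, C_2 ≅ Z^16.

The boundary map ∂_1: C_1 → C_0 is given by ∂[p,q] = [q] − [p]. For instance
  ∂BF = F − B.
The resulting 8×24 matrix has rank 7, and its Smith normal form has invariant factors (1,1,1,1,1,1,1).

∂_2: C_2 → C_1 acts by ∂[p,q,r] = [q,r] − [p,r] + [p,q]. For instance
  ∂DEF = EF − DF + DE,
  ∂BFL = FL − BL + BF.
As a 24×16 matrix over Z this has rank 15, with invariant factors (1,1,1,1,1,1,1,1,1,1,1,1,1,1,1).

Now H_k = ker ∂_k / im ∂_{k+1}, so:

  H_0: rank C_0 − rank ∂_1 = 8 − 7 = 1, and the invariant factors of ∂_1 are all 1, so H_0 = Z.
  H_1: rank ker ∂_1 − rank ∂_2 = (24 − 7) − 15 = 2, and the invariant factors of ∂_2 are all 1, so H_1 = Z^2.
  H_2: rank ker ∂_2 − rank ∂_3 = (16 − 15) − 0 = 1, and there is no ∂_3, so H_2 = Z.

(K is a triangulation of the torus T^2.)

H_0 = Z,  H_1 = Z^2,  H_2 = Z.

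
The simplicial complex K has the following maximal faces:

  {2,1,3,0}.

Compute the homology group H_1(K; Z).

H_1 ≅ 0.

Order the vertices as 0 < 1 < 2 < 3. Listing each simplex with vertices in this order, K has dimension 3 with simplices:

  0-simplices (4): [0], [1], [2], [3]
  1-simplices (6): [0,1], [0,2], [0,3], [1,2], [1,3], [2,3]
  2-simplices (4): [0,1,2], [0,1,3], [0,2,3], [1,2,3]
  3-simplices (1): [0,1,2,3]

so the chain groups are C_0 ≅ Z^4, C_1 ≅ Z^6, C_2 ≅ Z^4, C_3 ≅ Z^1.

∂_1: C_1 → C_0 maps an edge to its endpoints' difference, ∂[p,q] = q − p. For instance
  ∂[0,3] = [3] − [0].
As a 4×6 matrix over Z this has rank 3, with invariant factors (1,1,1).

∂_2: C_2 → C_1 maps a triangle to the signed sum of its edges. For instance
  ∂[0,1,2] = [1,2] − [0,2] + [0,1],
  ∂[0,2,3] = [2,3] − [0,3] + [0,2].
This gives a 6×4 integer matrix of rank 3; reducing to Smith normal form yields diagonal entries (1,1,1).

Boundary ∂_3: C_3 → C_2 sends each 3-simplex σ to the alternating sum Σ_i (−1)^i (σ with its i-th vertex removed). For instance
  ∂[0,1,2,3] = [1,2,3] − [0,2,3] + [0,1,3] − [0,1,2].
This gives a 4×1 integer matrix of rank 1; reducing to Smith normal form yields diagonal entries (1).

Computing H_k = (kernel of ∂_k) / (image of ∂_{k+1}):

  H_1: rank ker ∂_1 − rank ∂_2 = (6 − 3) − 3 = 0, and the invariant factors of ∂_2 are all 1, so H_1 = 0.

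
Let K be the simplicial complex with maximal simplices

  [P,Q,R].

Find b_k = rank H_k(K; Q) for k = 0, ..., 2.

b_0 = 1, b_1 = 0, b_2 = 0.

Order the vertices as P < Q < R. Listing each simplex with vertices in this order, K has dimension 2 with simplices:

  0-simplices (3): P, Q, R
  1-simplices (3): PQ, PR, QR
  2-simplices (1): PQR

giving chain groups C_0 ≅ Z^3, C_1 ≅ Z^3, C_2 ≅ Z^1.

The boundary map ∂_1: C_1 → C_0 maps an edge to its endpoints' difference, ∂[p,q] = q − p.
The resulting 3×3 matrix has rank 2, and its Smith normal form has invariant factors (1,1).

∂_2: C_2 → C_1 acts by ∂[p,q,r] = [q,r] − [p,r] + [p,q]. For instance
  ∂PQR = QR − PR + PQ.
The resulting 3×1 matrix has rank 1, and its Smith normal form has invariant factors (1).

From H_k ≅ ker(∂_k) / im(∂_{k+1}) we obtain:

  H_0: rank C_0 − rank ∂_1 = 3 − 2 = 1, and the invariant factors of ∂_1 are all 1, so H_0 = Z.
  H_1: rank ker ∂_1 − rank ∂_2 = (3 − 2) − 1 = 0, and the invariant factors of ∂_2 are all 1, so H_1 = 0.
  H_2: rank ker ∂_2 − rank ∂_3 = (1 − 1) − 0 = 0, and there is no ∂_3, so H_2 = 0.

Hence the Betti numbers are b_0 = 1, b_1 = 0, b_2 = 0.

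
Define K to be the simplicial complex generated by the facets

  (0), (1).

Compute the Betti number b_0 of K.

Order the vertices as 0 < 1. Listing each simplex with vertices in this order, K has dimension 0 with simplices:

  0-simplices (2): [0], [1]

Hence C_0 ≅ Z^2.

Now H_k = ker ∂_k / im ∂_{k+1}, so:

  H_0: rank C_0 − rank ∂_1 = 2 − 0 = 2, and there is no ∂_1, so H_0 = Z^2.

Hence the Betti numbers are b_0 = 2.

b_0 = 2.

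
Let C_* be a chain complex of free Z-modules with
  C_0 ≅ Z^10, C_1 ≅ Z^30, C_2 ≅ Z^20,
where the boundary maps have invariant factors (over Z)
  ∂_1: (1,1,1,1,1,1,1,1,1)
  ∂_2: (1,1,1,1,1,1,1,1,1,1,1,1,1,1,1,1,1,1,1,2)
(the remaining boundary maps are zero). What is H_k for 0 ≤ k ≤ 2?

H_0: b_0 = 10 − 0 − 9 = 1; torsion from ∂_1 factors > 1: none. So H_0 ≅ Z.
H_1: b_1 = 30 − 9 − 20 = 1; torsion from ∂_2 factors > 1: [2]. So H_1 ≅ Z ⊕ Z/2Z.
H_2: b_2 = 20 − 20 − 0 = 0; torsion from ∂_3 factors > 1: none. So H_2 ≅ 0.

H_0 ≅ Z,  H_1 ≅ Z ⊕ Z/2Z,  H_2 = 0.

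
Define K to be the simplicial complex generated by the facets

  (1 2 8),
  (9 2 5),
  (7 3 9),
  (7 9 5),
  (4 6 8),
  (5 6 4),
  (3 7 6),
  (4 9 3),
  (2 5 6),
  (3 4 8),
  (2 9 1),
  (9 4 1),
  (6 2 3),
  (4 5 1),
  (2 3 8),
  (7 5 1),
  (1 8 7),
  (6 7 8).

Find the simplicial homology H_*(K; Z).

H_0 ≅ Z,  H_1 ≅ Z ⊕ Z/2,  H_2 = 0.

Take the total order 1 < 2 < 3 < 4 < 5 < 6 < 7 < 8 < 9 on the vertex set. Then K (dimension 2) consists of the simplices:

  0-simplices (9): [1], [2], [3], [4], [5], [6], [7], [8], [9]
  1-simplices (27): (27 of them)
  2-simplices (18): [1,2,8], [1,2,9], [1,4,5], [1,4,9], [1,5,7], [1,7,8], [2,3,6], [2,3,8], [2,5,6], [2,5,9], [3,4,8], [3,4,9], [3,6,7], [3,7,9], [4,5,6], [4,6,8], [5,7,9], [6,7,8]

Hence C_0 ≅ Z^9, C_1 ≅ Z^27, C_2 ≅ Z^18.

The boundary map ∂_1: C_1 → C_0 maps an edge to its endpoints' difference, ∂[p,q] = q − p. For instance
  ∂[5,7] = [7] − [5].
The resulting 9×27 matrix has rank 8, and its Smith normal form has invariant factors (1,1,1,1,1,1,1,1).

∂_2: C_2 → C_1 sends each 2-simplex [p,q,r] to [q,r] − [p,r] + [p,q]. For instance
  ∂[3,6,7] = [6,7] − [3,7] + [3,6],
  ∂[1,2,9] = [2,9] − [1,9] + [1,2].
The 27×18 boundary matrix has rank 18 and Smith normal form diag(1,1,1,1,1,1,1,1,1,1,1,1,1,1,1,1,1,2).

Reading off H_k = ker ∂_k / im ∂_{k+1}:

  H_0: rank C_0 − rank ∂_1 = 9 − 8 = 1, and the invariant factors of ∂_1 are all 1, so H_0 = Z.
  H_1: rank ker ∂_1 − rank ∂_2 = (27 − 8) − 18 = 1, and ∂_2 has invariant factor 2 > 1, so H_1 = Z ⊕ Z/2.
  H_2: rank ker ∂_2 − rank ∂_3 = (18 − 18) − 0 = 0, and there is no ∂_3, so H_2 = 0.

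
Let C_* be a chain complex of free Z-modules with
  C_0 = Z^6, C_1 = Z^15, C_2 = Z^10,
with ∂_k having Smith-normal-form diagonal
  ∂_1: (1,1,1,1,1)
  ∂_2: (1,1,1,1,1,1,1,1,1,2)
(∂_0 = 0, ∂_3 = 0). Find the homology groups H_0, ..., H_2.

H_0: b_0 = 6 − 0 − 5 = 1; torsion from ∂_1 factors > 1: none. So H_0 ≅ Z.
H_1: b_1 = 15 − 5 − 10 = 0; torsion from ∂_2 factors > 1: [2]. So H_1 ≅ Z/2.
H_2: b_2 = 10 − 10 − 0 = 0; torsion from ∂_3 factors > 1: none. So H_2 ≅ 0.

H_0 ≅ Z,  H_1 ≅ Z/2,  H_2 = 0.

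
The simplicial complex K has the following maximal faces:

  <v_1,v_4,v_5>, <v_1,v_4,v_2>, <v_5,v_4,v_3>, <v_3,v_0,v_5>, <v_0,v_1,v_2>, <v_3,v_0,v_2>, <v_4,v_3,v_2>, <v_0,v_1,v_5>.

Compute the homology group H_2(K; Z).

H_2 ≅ Z.

We work with the vertex ordering v_0 < v_1 < v_2 < v_3 < v_4 < v_5. The simplices of K, each written with vertices in increasing order, are:

  0-simplices (6): [v_0], [v_1], [v_2], [v_3], [v_4], [v_5]
  1-simplices (12): [v_0,v_1], [v_0,v_2], [v_0,v_3], [v_0,v_5], [v_1,v_2], [v_1,v_4], [v_1,v_5], [v_2,v_3], [v_2,v_4], [v_3,v_4], [v_3,v_5], [v_4,v_5]
  2-simplices (8): [v_0,v_1,v_2], [v_0,v_1,v_5], [v_0,v_2,v_3], [v_0,v_3,v_5], [v_1,v_2,v_4], [v_1,v_4,v_5], [v_2,v_3,v_4], [v_3,v_4,v_5]

Hence C_0 ≅ Z^6, C_1 ≅ Z^12, C_2 ≅ Z^8.

The boundary map ∂_1: C_1 → C_0 is given by ∂[p,q] = [q] − [p].
The 6×12 boundary matrix has rank 5 and Smith normal form diag(1,1,1,1,1).

∂_2: C_2 → C_1 sends each 2-simplex [p,q,r] to [q,r] − [p,r] + [p,q]. For instance
  ∂[v_1,v_2,v_4] = [v_2,v_4] − [v_1,v_4] + [v_1,v_2],
  ∂[v_0,v_1,v_5] = [v_1,v_5] − [v_0,v_5] + [v_0,v_1].
As a 12×8 matrix over Z this has rank 7, with invariant factors (1,1,1,1,1,1,1).

Now H_k = ker ∂_k / im ∂_{k+1}, so:

  H_2: rank ker ∂_2 − rank ∂_3 = (8 − 7) − 0 = 1, and there is no ∂_3, so H_2 = Z.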